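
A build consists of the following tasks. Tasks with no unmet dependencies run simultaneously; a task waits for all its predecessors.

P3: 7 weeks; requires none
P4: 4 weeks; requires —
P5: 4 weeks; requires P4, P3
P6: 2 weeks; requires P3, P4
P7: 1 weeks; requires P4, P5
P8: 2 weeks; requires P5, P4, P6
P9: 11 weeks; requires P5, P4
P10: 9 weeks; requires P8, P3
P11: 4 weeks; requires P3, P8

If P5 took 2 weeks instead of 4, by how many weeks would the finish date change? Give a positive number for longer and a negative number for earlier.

-2

Critical path before the change: P3→P5→P8→P10 = 7+4+2+9 = 22 giving 22 weeks.
Since P5 is critical, the -2 change carries straight to that chain (now 20 weeks).
That remains the longest chain; total 20 weeks.
Change in finish: 20 − 22 = -2 weeks.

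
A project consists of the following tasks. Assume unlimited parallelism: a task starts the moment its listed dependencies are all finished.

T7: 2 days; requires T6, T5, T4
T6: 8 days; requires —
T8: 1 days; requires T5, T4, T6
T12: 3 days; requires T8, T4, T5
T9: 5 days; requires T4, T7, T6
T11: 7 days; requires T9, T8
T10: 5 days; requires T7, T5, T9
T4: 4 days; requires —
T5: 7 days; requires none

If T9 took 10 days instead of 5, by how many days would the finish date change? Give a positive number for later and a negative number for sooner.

As given, the longest chain is T6→T7→T9→T11 = 8+2+5+7 = 22, so the finish is 22 days.
Since T9 is critical, the +5 change carries straight to that chain (now 27 days).
No other chain overtakes it, so the finish is 27 days.
Change in finish: 27 − 22 = +5 days.

5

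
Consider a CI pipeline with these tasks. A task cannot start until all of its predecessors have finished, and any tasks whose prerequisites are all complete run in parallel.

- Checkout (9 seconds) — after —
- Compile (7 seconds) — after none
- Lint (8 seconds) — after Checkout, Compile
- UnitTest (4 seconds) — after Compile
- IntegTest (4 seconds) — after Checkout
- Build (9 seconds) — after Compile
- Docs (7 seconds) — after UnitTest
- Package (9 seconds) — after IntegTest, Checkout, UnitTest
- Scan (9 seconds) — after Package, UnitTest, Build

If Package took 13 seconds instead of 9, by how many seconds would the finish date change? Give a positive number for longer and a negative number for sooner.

Actual critical path: Checkout→IntegTest→Package→Scan = 9+4+9+9 = 31 ⇒ 31 seconds.
Package is on the critical path; changing it to 13 makes that path 35 seconds.
That remains the longest chain; total 35 seconds.
Change in finish: 35 − 31 = +4 seconds.

4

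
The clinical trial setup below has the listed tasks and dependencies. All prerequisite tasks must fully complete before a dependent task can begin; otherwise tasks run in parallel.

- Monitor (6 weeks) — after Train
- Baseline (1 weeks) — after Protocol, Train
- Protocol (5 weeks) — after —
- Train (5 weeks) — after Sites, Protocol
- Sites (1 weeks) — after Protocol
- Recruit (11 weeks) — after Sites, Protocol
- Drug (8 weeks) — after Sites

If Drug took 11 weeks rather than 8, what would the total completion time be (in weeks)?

17

Baseline: Protocol→Sites→Recruit = 5+1+11 = 17 → 17 weeks.
The longest path through Drug is only 14 weeks, so Drug has float 3.
No other chain overtakes it, so the finish is 17 weeks.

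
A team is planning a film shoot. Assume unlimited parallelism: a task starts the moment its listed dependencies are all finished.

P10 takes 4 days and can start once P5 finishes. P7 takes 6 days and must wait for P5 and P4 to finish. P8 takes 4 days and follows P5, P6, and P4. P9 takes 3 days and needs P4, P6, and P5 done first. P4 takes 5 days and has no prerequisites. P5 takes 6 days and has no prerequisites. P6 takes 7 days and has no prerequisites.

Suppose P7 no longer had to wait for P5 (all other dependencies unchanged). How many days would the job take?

Before: longest chain P5→P7 = 6+6 = 12, finish 12.
Without P5→P7, P7's earliest start moves from 6 to 5.
New critical path: P4→P7 = 5+6 = 11 ⇒ 11 days.

11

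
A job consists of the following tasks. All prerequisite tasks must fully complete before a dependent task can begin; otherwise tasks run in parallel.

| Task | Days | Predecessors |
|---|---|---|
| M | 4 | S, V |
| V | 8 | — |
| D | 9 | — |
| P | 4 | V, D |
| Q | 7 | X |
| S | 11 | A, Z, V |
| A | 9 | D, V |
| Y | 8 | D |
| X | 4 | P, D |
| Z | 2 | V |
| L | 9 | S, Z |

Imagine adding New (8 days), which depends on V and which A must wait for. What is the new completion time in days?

45

Originally the plan takes 38 days.
With New inserted, A now waits for max(D, V, New).
New critical path: V→New→A→S→L = 8+8+9+11+9 = 45 ⇒ 45 days.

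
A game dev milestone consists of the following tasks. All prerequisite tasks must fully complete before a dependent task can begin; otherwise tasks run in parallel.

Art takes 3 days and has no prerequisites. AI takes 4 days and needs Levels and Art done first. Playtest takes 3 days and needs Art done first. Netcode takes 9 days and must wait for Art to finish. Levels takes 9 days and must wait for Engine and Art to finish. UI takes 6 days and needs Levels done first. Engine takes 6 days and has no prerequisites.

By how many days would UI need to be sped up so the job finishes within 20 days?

Current finish: 21 days; target: 20.
UI is on every critical path, so each day cut from UI cuts the finish by one (this holds down to a finish of 19).
Need 21 − 20 = 1 day off UI → UI becomes 5 days, finish becomes 20.

1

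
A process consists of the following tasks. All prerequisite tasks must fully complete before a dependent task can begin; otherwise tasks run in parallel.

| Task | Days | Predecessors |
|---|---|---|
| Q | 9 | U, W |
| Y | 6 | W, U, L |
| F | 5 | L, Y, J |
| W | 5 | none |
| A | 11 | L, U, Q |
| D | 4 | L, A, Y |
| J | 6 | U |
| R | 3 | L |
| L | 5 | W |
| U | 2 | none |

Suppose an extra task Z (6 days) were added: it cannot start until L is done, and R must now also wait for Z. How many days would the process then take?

Originally the process takes 29 days.
With Z inserted, R now waits for max(L, Z).
New critical path: W→Q→A→D = 5+9+11+4 = 29 ⇒ 29 days.

29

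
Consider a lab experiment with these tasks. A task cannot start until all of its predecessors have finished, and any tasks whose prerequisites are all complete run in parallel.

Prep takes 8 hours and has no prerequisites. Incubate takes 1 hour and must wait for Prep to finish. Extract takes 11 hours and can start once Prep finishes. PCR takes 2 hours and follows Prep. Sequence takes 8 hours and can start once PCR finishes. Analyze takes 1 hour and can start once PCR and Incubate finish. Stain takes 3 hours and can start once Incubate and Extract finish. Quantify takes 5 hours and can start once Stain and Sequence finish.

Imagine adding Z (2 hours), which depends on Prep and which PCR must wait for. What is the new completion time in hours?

27

Originally the job takes 27 hours.
With Z inserted, PCR now waits for max(Prep, Z).
New critical path: Prep→Extract→Stain→Quantify = 8+11+3+5 = 27 ⇒ 27 hours.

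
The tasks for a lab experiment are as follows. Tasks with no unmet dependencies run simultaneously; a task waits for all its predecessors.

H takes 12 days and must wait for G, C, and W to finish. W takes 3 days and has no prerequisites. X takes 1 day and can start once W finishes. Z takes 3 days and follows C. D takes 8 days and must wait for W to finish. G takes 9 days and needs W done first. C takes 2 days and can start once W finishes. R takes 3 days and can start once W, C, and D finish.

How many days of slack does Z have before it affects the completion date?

Critical path: W→G→H = 3+9+12 = 24, so the finish is 24 days.
Z finishes as early as 8 and must finish by 24.
Float = 24 − 8 = 16.

16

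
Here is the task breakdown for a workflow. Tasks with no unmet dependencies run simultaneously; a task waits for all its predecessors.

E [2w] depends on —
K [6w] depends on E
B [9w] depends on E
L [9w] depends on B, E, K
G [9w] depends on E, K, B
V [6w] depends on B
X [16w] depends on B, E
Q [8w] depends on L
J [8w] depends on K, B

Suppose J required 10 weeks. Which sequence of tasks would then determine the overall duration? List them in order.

E, B, L, Q

As given, the longest chain is E→B→L→Q = 2+9+9+8 = 28, so the finish is 28 weeks.
The longest path through J is only 19 weeks, so J has float 9.
That remains the longest chain; total 28 weeks.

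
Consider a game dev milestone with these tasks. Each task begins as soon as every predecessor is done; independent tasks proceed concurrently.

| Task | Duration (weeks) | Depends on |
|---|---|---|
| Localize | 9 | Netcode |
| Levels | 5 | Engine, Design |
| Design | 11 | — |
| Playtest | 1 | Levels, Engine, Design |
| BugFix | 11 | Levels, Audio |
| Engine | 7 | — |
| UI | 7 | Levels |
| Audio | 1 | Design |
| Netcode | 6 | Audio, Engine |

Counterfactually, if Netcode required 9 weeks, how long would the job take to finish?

Baseline: Design→Audio→Netcode→Localize = 11+1+6+9 = 27 → 27 weeks.
Netcode is on the critical path; changing it to 9 makes that path 30 weeks.
The critical path is still Design→Audio→Netcode→Localize; finish is now 30 weeks.

30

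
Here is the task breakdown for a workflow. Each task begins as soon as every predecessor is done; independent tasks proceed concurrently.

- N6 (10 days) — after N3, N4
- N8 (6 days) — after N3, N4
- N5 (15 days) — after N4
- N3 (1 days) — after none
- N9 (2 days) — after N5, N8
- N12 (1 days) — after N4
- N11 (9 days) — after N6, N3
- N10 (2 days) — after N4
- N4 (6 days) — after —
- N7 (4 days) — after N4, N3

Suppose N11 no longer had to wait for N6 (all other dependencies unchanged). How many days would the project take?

23

With the dependency in place, N4→N6→N11 = 6+10+9 = 25 sets the finish at 25 days.
Without N6→N11, N11's earliest start moves from 16 to 1.
After: N4→N5→N9 = 6+15+2 = 23 → 23 days.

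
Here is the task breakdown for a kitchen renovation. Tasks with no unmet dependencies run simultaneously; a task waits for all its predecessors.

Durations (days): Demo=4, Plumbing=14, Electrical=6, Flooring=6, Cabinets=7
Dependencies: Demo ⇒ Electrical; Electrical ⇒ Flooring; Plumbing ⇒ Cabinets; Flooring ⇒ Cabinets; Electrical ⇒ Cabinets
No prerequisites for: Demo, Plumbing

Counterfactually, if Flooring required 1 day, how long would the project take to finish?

21

Baseline: Demo→Electrical→Flooring→Cabinets = 4+6+6+7 = 23 → 23 days.
Since Flooring is critical, the -5 change carries straight to that chain (now 18 days).
The binding chain switches to Plumbing→Cabinets = 14+7 = 21; finish 21 days.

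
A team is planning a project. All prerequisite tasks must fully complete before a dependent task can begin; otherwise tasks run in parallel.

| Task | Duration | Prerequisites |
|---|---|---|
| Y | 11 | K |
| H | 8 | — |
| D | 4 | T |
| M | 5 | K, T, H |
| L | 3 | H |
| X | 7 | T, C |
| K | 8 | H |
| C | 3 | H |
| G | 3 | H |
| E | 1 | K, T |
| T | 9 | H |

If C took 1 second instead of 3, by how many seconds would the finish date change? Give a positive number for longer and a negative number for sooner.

Critical path before the change: H→K→Y = 8+8+11 = 27 giving 27 seconds.
C is off the critical path — its longest chain is 18 seconds, giving 9 of slack.
The critical path is still H→K→Y; finish is now 27 seconds.
Change in finish: 27 − 27 = +0 seconds.

0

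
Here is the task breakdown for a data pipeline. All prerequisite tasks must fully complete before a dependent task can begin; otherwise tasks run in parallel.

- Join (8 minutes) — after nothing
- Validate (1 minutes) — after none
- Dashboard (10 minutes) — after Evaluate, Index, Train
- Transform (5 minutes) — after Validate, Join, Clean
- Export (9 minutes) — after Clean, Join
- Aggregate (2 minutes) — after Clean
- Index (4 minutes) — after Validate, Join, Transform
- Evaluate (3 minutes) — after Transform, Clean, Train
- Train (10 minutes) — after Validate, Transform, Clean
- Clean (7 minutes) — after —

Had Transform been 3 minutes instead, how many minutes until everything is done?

Baseline: Join→Transform→Train→Evaluate→Dashboard = 8+5+10+3+10 = 36 → 36 minutes.
Transform lies on that path, so at 3 minutes the path becomes 34 minutes.
The critical path is still Join→Transform→Train→Evaluate→Dashboard; finish is now 34 minutes.

34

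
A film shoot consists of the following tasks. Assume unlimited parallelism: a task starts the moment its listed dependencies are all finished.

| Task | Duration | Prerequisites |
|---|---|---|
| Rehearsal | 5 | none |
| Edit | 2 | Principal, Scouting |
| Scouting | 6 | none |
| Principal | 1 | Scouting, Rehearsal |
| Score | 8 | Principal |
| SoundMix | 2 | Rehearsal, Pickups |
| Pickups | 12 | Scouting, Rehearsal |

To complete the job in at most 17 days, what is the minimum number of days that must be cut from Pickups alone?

3

Current finish: 20 days; target: 17.
Pickups is on every critical path, so each day cut from Pickups cuts the finish by one (this holds down to a finish of 15).
Need 20 − 17 = 3 days off Pickups → Pickups becomes 9 days, finish becomes 17.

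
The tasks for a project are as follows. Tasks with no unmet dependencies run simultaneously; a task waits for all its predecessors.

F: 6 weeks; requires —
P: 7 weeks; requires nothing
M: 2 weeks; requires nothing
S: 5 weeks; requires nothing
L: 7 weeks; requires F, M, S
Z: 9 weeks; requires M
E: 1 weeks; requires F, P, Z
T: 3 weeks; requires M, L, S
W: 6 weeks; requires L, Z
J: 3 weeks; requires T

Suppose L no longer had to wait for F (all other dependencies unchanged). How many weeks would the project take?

18

Before: longest chain F→L→T→J = 6+7+3+3 = 19, finish 19.
Without F→L, L's earliest start moves from 6 to 5.
New critical path: S→L→T→J = 5+7+3+3 = 18 ⇒ 18 weeks.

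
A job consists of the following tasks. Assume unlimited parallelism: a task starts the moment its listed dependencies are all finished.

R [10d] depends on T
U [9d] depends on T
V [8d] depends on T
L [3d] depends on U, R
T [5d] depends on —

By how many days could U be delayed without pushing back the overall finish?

T→R→L = 5+10+3 = 18 sets the makespan at 18 days.
The longest chain containing U totals 17 days.
Slack of U = 6 − 5 = 1 day.

1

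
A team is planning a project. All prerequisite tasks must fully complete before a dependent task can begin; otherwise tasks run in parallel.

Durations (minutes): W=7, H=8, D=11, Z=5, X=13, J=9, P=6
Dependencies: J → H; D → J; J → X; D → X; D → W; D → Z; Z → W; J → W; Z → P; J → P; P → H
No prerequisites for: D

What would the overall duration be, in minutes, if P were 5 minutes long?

33

Critical path before the change: D→J→P→H = 11+9+6+8 = 34 giving 34 minutes.
P lies on that path, so at 5 minutes the path becomes 33 minutes.
The binding chain switches to D→J→X = 11+9+13 = 33; finish 33 minutes.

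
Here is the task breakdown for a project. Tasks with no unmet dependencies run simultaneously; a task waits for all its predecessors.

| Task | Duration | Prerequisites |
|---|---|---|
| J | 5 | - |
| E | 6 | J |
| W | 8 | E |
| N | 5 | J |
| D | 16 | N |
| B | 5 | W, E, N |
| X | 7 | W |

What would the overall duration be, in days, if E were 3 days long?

Critical path before the change: J→E→W→X = 5+6+8+7 = 26 giving 26 days.
E is on the critical path; changing it to 3 makes that path 23 days.
New critical path: J→N→D = 5+5+16 = 26 ⇒ 26 days.

26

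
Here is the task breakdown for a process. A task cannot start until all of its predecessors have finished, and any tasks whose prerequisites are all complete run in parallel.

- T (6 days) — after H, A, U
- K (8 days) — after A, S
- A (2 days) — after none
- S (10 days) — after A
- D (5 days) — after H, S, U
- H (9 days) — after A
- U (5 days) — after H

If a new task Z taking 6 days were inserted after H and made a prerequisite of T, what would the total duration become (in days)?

23

Originally the plan takes 22 days.
With Z inserted, T now waits for max(H, A, U, Z).
New critical path: A→H→Z→T = 2+9+6+6 = 23 ⇒ 23 days.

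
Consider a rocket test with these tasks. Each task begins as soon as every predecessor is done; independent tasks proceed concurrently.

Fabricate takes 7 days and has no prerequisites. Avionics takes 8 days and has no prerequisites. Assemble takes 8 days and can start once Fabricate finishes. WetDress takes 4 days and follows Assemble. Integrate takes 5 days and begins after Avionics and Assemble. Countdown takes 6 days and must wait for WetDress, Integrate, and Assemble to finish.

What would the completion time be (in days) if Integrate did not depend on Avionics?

26

Original critical path: Fabricate→Assemble→Integrate→Countdown = 7+8+5+6 = 26 ⇒ 26 days.
Dropping Avionics→Integrate doesn't change Integrate's earliest start (15); another predecessor still binds.
After: Fabricate→Assemble→Integrate→Countdown = 7+8+5+6 = 26 → 26 days.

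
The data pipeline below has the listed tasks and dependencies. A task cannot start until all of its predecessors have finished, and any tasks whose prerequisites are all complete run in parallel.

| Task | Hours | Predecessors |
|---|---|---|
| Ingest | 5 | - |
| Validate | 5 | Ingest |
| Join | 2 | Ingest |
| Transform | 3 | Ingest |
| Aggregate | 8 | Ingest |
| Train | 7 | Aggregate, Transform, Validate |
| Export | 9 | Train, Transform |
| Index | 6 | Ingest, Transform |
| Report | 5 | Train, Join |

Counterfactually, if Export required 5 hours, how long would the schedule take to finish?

Baseline: Ingest→Aggregate→Train→Export = 5+8+7+9 = 29 → 29 hours.
Since Export is critical, the -4 change carries straight to that chain (now 25 hours).
That remains the longest chain; total 25 hours.

25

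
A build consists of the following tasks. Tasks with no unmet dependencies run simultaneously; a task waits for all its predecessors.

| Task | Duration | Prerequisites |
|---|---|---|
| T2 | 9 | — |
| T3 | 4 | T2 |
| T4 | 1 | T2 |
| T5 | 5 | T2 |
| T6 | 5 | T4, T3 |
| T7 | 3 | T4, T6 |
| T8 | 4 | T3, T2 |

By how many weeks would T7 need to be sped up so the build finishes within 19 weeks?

2

Current finish: 21 weeks; target: 19.
T7 is on every critical path, so each week cut from T7 cuts the finish by one (this holds down to a finish of 19).
Need 21 − 19 = 2 weeks off T7 → T7 becomes 1 week, finish becomes 19.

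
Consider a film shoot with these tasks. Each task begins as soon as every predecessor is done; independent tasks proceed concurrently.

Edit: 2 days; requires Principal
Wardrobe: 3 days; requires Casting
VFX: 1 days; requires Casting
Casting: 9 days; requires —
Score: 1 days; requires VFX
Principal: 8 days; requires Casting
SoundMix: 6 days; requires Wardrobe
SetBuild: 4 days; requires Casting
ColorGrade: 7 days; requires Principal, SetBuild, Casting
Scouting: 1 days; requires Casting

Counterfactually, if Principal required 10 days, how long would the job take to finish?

26

Actual critical path: Casting→Principal→ColorGrade = 9+8+7 = 24 ⇒ 24 days.
Since Principal is critical, the +2 change carries straight to that chain (now 26 days).
The critical path is still Casting→Principal→ColorGrade; finish is now 26 days.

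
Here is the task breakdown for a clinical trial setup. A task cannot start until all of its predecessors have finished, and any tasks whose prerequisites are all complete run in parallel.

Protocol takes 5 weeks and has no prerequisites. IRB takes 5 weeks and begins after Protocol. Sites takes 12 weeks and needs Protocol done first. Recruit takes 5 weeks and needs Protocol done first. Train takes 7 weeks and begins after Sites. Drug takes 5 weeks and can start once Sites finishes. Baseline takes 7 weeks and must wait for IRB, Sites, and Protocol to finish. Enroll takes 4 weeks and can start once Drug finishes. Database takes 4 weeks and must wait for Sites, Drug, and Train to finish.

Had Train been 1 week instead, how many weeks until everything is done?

As given, the longest chain is Protocol→Sites→Train→Database = 5+12+7+4 = 28, so the finish is 28 weeks.
Since Train is critical, the -6 change carries straight to that chain (now 22 weeks).
New critical path: Protocol→Sites→Drug→Enroll = 5+12+5+4 = 26 ⇒ 26 weeks.

26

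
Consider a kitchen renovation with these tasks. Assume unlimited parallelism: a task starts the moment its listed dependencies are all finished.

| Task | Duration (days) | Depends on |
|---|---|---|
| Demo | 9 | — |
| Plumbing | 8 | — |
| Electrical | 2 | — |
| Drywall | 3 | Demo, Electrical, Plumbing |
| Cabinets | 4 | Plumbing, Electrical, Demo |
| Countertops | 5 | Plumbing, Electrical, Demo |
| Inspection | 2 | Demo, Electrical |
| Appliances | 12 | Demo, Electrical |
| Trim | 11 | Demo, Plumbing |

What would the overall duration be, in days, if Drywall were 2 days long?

21

Actual critical path: Demo→Appliances = 9+12 = 21 ⇒ 21 days.
Drywall is off the critical path — its longest chain is 12 days, giving 9 of slack.
The critical path is still Demo→Appliances; finish is now 21 days.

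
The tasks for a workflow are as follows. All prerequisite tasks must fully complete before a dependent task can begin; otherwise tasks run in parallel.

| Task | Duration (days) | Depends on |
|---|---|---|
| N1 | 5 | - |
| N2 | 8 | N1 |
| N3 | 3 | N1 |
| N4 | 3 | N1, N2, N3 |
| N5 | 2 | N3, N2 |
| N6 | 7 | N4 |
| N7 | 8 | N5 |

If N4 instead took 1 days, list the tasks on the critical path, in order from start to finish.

N1, N2, N5, N7

Actual critical path: N1→N2→N4→N6 = 5+8+3+7 = 23 ⇒ 23 days.
Since N4 is critical, the -2 change carries straight to that chain (now 21 days).
The binding chain switches to N1→N2→N5→N7 = 5+8+2+8 = 23; finish 23 days.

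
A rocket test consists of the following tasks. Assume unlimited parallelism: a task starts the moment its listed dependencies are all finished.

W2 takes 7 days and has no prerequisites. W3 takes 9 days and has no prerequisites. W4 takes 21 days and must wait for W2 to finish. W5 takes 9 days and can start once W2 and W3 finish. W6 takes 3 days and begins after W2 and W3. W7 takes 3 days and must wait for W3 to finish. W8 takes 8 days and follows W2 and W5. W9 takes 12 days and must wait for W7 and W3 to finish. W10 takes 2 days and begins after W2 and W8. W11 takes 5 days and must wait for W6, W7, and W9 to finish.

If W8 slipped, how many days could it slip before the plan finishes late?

W3→W7→W9→W11 = 9+3+12+5 = 29 sets the makespan at 29 days.
The longest chain containing W8 totals 28 days.
So W8 can slip 27 − 26 = 1 day.

1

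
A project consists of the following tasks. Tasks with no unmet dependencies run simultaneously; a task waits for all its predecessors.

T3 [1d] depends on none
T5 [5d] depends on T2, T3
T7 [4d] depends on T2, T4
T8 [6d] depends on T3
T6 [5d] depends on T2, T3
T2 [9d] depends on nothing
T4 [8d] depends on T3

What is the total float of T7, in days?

The longest chain is T2→T5 = 9+5 = 14; overall finish 14 days.
The longest chain containing T7 totals 13 days.
So T7 can slip 14 − 13 = 1 day.

1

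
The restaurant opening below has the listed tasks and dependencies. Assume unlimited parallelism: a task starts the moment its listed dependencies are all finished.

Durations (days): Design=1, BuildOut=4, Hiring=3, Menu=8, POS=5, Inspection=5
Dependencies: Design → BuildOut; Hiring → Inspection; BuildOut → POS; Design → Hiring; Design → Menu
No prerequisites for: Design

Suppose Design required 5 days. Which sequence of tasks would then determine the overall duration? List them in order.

Actual critical path: Design→BuildOut→POS = 1+4+5 = 10 ⇒ 10 days.
Design is on the critical path; changing it to 5 makes that path 14 days.
That remains the longest chain; total 14 days.

Design, BuildOut, POS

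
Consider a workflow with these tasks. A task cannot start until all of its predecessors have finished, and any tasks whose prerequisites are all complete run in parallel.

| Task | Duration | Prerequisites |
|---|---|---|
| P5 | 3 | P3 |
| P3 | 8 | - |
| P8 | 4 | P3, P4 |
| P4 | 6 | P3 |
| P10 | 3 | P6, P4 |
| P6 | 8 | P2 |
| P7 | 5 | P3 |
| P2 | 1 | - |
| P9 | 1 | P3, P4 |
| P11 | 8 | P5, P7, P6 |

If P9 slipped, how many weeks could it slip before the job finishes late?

The longest chain is P3→P7→P11 = 8+5+8 = 21; overall finish 21 weeks.
P9 finishes as early as 15 and must finish by 21.
Float = 21 − 15 = 6.

6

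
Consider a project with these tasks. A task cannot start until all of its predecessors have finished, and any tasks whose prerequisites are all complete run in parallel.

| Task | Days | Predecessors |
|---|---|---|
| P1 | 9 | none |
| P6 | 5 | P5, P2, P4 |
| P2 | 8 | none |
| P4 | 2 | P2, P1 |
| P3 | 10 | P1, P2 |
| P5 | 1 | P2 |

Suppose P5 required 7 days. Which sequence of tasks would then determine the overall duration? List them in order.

Critical path before the change: P1→P3 = 9+10 = 19 giving 19 days.
P5 is off the critical path — its longest chain is 14 days, giving 5 of slack.
The binding chain switches to P2→P5→P6 = 8+7+5 = 20; finish 20 days.

P2, P5, P6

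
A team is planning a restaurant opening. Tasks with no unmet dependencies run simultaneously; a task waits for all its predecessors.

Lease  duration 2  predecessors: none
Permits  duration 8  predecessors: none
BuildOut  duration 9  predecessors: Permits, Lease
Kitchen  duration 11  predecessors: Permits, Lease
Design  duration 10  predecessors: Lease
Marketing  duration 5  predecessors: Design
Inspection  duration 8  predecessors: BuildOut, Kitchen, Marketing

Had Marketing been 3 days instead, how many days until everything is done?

27

Baseline: Permits→Kitchen→Inspection = 8+11+8 = 27 → 27 days.
Marketing has 2 days of float (longest path through it is 25).
That remains the longest chain; total 27 days.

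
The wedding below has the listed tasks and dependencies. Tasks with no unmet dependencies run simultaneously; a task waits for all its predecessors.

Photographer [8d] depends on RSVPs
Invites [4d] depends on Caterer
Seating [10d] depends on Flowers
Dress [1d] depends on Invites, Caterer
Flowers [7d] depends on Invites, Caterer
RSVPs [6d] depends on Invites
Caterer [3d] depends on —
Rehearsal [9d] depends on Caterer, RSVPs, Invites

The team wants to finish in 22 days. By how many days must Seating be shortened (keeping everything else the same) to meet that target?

Current finish: 24 days; target: 22.
Seating is on every critical path, so each day cut from Seating cuts the finish by one (this holds down to a finish of 22).
Need 24 − 22 = 2 days off Seating → Seating becomes 8 days, finish becomes 22.

2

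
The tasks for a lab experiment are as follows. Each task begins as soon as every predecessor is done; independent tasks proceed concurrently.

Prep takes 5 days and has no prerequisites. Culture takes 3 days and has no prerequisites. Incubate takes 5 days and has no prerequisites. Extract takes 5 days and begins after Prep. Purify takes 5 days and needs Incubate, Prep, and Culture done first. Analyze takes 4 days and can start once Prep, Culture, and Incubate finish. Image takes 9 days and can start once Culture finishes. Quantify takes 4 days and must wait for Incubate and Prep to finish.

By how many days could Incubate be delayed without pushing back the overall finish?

Culture→Image = 3+9 = 12 sets the makespan at 12 days.
Longest path through Incubate: 10 days (earliest finish 5, latest finish 7).
So Incubate can slip 7 − 5 = 2 days.

2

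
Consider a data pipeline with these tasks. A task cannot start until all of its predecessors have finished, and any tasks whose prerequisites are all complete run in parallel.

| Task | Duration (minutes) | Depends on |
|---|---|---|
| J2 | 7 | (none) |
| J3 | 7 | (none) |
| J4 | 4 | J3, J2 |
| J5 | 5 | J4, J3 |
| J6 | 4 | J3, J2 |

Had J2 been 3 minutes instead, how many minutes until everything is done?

The binding path is J2→J4→J5 = 7+4+5 = 16; finish at 16 minutes.
J2 is on the critical path; changing it to 3 makes that path 12 minutes.
The binding chain switches to J3→J4→J5 = 7+4+5 = 16; finish 16 minutes.

16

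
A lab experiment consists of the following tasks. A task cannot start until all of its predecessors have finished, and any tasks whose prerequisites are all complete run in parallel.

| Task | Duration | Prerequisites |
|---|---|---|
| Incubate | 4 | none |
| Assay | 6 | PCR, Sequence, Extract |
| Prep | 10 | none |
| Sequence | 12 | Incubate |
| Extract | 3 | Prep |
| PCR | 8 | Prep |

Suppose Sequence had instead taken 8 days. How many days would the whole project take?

24

Actual critical path: Prep→PCR→Assay = 10+8+6 = 24 ⇒ 24 days.
Sequence is off the critical path — its longest chain is 22 days, giving 2 of slack.
The critical path is still Prep→PCR→Assay; finish is now 24 days.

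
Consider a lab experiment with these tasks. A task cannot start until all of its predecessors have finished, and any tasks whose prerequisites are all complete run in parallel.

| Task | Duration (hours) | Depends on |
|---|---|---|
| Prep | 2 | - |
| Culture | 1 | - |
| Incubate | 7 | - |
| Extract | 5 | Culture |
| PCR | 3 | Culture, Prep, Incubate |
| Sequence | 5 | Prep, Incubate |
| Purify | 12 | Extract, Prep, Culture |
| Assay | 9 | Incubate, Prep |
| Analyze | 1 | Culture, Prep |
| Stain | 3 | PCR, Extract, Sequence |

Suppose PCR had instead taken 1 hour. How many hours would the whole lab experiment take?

Actual critical path: Culture→Extract→Purify = 1+5+12 = 18 ⇒ 18 hours.
PCR has 5 hours of float (longest path through it is 13).
No other chain overtakes it, so the finish is 18 hours.

18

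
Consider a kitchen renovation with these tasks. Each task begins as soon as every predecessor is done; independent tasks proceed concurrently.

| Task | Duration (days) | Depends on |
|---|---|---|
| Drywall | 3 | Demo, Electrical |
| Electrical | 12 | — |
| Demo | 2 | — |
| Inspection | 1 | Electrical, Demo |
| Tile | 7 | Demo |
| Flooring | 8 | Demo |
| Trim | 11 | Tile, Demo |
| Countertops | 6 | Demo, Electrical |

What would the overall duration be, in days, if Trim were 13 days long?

22

Critical path before the change: Demo→Tile→Trim = 2+7+11 = 20 giving 20 days.
Trim lies on that path, so at 13 days the path becomes 22 days.
The critical path is still Demo→Tile→Trim; finish is now 22 days.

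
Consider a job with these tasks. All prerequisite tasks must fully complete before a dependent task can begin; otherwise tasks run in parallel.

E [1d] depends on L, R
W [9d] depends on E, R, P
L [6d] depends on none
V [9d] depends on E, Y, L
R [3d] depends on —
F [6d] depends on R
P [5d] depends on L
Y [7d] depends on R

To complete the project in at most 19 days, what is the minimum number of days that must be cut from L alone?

1

Current finish: 20 days; target: 19.
L is on every critical path, so each day cut from L cuts the finish by one (this holds down to a finish of 19).
Need 20 − 19 = 1 day off L → L becomes 5 days, finish becomes 19.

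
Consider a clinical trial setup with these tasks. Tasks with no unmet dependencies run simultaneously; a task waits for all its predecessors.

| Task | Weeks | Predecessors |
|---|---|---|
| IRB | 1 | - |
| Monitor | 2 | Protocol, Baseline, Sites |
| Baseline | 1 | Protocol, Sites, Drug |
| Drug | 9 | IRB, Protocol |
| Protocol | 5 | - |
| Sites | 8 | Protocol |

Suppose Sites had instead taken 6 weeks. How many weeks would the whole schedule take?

17

As given, the longest chain is Protocol→Drug→Baseline→Monitor = 5+9+1+2 = 17, so the finish is 17 weeks.
Sites is off the critical path — its longest chain is 16 weeks, giving 1 of slack.
No other chain overtakes it, so the finish is 17 weeks.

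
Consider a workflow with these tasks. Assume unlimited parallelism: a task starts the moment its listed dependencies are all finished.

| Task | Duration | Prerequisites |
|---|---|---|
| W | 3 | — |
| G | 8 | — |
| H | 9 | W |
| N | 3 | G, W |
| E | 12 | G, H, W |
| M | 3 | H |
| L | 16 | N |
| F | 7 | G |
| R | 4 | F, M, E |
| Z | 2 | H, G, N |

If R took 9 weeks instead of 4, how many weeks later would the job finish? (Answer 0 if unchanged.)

5

The binding path is W→H→E→R = 3+9+12+4 = 28; finish at 28 weeks.
R is on the critical path; changing it to 9 makes that path 33 weeks.
That remains the longest chain; total 33 weeks.
Change in finish: 33 − 28 = +5 weeks.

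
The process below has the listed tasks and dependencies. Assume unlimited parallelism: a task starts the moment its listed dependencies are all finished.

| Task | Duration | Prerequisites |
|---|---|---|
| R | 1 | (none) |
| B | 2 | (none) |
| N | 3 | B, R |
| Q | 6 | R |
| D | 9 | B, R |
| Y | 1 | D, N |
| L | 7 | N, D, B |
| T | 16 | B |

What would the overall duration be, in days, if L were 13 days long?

24

The binding path is B→D→L = 2+9+7 = 18; finish at 18 days.
Since L is critical, the +6 change carries straight to that chain (now 24 days).
That remains the longest chain; total 24 days.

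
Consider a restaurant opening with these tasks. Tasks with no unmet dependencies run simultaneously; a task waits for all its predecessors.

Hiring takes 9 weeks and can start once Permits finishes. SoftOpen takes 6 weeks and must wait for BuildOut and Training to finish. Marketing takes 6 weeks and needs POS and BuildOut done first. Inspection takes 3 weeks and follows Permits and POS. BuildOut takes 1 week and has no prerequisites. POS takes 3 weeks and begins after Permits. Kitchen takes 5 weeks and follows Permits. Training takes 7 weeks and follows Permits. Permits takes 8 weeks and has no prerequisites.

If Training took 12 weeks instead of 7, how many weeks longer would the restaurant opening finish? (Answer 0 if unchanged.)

Actual critical path: Permits→Training→SoftOpen = 8+7+6 = 21 ⇒ 21 weeks.
Training is on the critical path; changing it to 12 makes that path 26 weeks.
The critical path is still Permits→Training→SoftOpen; finish is now 26 weeks.
Change in finish: 26 − 21 = +5 weeks.

5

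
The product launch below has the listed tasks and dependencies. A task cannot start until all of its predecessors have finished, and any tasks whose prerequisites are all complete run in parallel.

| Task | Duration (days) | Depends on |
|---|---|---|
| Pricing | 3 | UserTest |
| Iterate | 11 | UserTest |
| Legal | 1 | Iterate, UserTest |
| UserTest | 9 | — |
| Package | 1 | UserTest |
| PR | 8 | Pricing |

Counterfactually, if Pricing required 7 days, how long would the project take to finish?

24

Actual critical path: UserTest→Iterate→Legal = 9+11+1 = 21 ⇒ 21 days.
The longest path through Pricing is only 20 days, so Pricing has float 1.
New critical path: UserTest→Pricing→PR = 9+7+8 = 24 ⇒ 24 days.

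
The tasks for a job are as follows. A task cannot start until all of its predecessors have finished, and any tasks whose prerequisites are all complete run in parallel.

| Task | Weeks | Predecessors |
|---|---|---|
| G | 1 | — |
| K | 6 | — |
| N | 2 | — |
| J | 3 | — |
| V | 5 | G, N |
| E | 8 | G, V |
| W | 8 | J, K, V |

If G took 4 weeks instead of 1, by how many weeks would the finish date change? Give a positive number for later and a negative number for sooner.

Actual critical path: N→V→E = 2+5+8 = 15 ⇒ 15 weeks.
The longest path through G is only 14 weeks, so G has float 1.
New critical path: G→V→E = 4+5+8 = 17 ⇒ 17 weeks.
Change in finish: 17 − 15 = +2 weeks.

2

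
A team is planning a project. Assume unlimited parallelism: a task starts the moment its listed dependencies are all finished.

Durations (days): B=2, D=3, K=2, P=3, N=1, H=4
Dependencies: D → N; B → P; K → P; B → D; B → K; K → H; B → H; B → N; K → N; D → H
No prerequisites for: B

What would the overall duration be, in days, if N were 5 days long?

The binding path is B→D→H = 2+3+4 = 9; finish at 9 days.
N has 3 days of float (longest path through it is 6).
Now B→D→N = 2+3+5 = 10 is longest, so the finish becomes 10 days.

10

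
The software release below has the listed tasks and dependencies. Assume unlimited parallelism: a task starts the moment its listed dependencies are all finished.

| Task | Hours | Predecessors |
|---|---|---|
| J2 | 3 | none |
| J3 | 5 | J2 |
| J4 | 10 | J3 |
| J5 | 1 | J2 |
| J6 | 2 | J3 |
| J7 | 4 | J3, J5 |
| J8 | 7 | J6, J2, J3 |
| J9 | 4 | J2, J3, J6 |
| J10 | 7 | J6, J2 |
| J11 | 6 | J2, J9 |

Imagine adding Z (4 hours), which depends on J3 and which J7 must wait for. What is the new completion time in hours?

20

Originally the software release takes 20 hours.
With Z inserted, J7 now waits for max(J3, J5, Z).
New critical path: J2→J3→J6→J9→J11 = 3+5+2+4+6 = 20 ⇒ 20 hours.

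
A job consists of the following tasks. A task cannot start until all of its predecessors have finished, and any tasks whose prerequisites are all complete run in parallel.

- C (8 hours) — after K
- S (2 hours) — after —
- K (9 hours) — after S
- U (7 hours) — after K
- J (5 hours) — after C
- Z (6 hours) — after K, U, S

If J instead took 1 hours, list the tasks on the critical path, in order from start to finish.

As given, the longest chain is S→K→C→J = 2+9+8+5 = 24, so the finish is 24 hours.
J lies on that path, so at 1 hour the path becomes 20 hours.
New critical path: S→K→U→Z = 2+9+7+6 = 24 ⇒ 24 hours.

S, K, U, Z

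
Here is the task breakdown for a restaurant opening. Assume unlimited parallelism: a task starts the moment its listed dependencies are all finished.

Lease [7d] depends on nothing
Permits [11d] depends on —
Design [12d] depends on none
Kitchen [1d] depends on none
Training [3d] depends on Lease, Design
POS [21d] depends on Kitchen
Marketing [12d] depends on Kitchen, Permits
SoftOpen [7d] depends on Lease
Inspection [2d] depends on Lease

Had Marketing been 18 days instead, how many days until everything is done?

Critical path before the change: Permits→Marketing = 11+12 = 23 giving 23 days.
Since Marketing is critical, the +6 change carries straight to that chain (now 29 days).
That remains the longest chain; total 29 days.

29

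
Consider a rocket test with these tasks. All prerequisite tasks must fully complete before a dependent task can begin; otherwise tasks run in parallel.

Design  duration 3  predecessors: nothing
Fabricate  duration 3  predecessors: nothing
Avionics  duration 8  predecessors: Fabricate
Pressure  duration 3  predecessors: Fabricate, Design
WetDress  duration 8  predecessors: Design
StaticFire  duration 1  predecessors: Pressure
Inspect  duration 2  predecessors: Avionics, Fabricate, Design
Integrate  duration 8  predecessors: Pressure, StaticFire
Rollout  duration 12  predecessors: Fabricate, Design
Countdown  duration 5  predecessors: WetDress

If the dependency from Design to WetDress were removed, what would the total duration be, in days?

15

Original critical path: Design→WetDress→Countdown = 3+8+5 = 16 ⇒ 16 days.
Without Design→WetDress, WetDress's earliest start moves from 3 to 0.
The longest chain is now Design→Pressure→StaticFire→Integrate = 3+3+1+8 = 15, so the rocket test takes 15 days.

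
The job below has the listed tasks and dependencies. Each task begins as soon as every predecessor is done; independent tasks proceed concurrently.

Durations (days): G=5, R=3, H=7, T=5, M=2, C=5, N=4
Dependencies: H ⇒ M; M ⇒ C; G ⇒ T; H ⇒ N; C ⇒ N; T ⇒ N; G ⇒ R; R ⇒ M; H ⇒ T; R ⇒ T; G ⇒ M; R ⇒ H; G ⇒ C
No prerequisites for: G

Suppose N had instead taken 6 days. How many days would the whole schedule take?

28

Critical path before the change: G→R→H→M→C→N = 5+3+7+2+5+4 = 26 giving 26 days.
N lies on that path, so at 6 days the path becomes 28 days.
No other chain overtakes it, so the finish is 28 days.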